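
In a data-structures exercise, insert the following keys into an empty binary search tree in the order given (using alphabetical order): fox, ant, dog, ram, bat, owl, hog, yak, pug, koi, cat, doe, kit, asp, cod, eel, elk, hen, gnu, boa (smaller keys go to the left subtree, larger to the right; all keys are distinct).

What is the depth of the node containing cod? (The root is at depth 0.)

6

fox: root
ant: left child of fox (depth 1)
dog: right child of ant (depth 2)
ram: right child of fox (depth 1)
bat: left child of dog (depth 3)
owl: left child of ram (depth 2)
hog: left child of owl (depth 3)
yak: right child of ram (depth 2)
pug: right child of owl (depth 3)
koi: right child of hog (depth 4)
cat: right child of bat (depth 4)
doe: right child of cat (depth 5)
kit: left child of koi (depth 5)
asp: left child of bat (depth 4)
cod: left child of doe (depth 6)
eel: right child of dog (depth 3)
elk: right child of eel (depth 4)
hen: left child of hog (depth 4)
gnu: left child of hen (depth 5)
boa: left child of cat (depth 5)

Path to cod: fox → ant → dog → bat → cat → doe → cod, which is 6 edges.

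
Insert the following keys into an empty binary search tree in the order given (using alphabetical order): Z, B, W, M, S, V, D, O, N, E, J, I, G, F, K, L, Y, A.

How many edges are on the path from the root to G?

Resulting structure (node: left, right):
  Z: L=B, R=–
  B: L=A, R=W
  W: L=M, R=Y
  M: L=D, R=S
  S: L=O, R=V
  V: L=–, R=–
  D: L=–, R=E
  O: L=N, R=–
  N: L=–, R=–
  E: L=–, R=J
  J: L=I, R=K
  I: L=G, R=–
  G: L=F, R=–
  F: L=–, R=–
  K: L=–, R=L
  L: L=–, R=–
  Y: L=–, R=–
  A: L=–, R=–

Path to G: Z → B → W → M → D → E → J → I → G, which is 8 edges.

8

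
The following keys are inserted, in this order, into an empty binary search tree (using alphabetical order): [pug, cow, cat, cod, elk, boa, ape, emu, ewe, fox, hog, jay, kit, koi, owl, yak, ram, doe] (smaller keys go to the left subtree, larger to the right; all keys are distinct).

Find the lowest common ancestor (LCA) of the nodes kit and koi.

Insert pug: tree is empty, so pug becomes the root.
Insert cow: cow < pug → go left. Place as left child of pug.
Insert cat: cat < pug → go left; cat < cow → go left. Place as left child of cow.
Insert cod: cod < pug → go left; cod < cow → go left; cod > cat → go right. Place as right child of cat.
Insert elk: elk < pug → go left; elk > cow → go right. Place as right child of cow.
Insert boa: boa < pug → go left; boa < cow → go left; boa < cat → go left. Place as left child of cat.
Insert ape: ape < pug → go left; ape < cow → go left; ape < cat → go left; ape < boa → go left. Place as left child of boa.
Insert emu: emu < pug → go left; emu > cow → go right; emu > elk → go right. Place as right child of elk.
Insert ewe: ewe < pug → go left; ewe > cow → go right; ewe > elk → go right; ewe > emu → go right. Place as right child of emu.
Insert fox: fox < pug → go left; fox > cow → go right; fox > elk → go right; fox > emu → go right; fox > ewe → go right. Place as right child of ewe.
Insert hog: hog < pug → go left; hog > cow → go right; hog > elk → go right; hog > emu → go right; hog > ewe → go right; hog > fox → go right. Place as right child of fox.
Insert jay: jay < pug → go left; jay > cow → go right; jay > elk → go right; jay > emu → go right; jay > ewe → go right; jay > fox → go right; jay > hog → go right. Place as right child of hog.
Insert kit: kit < pug → go left; kit > cow → go right; kit > elk → go right; kit > emu → go right; kit > ewe → go right; kit > fox → go right; kit > hog → go right; kit > jay → go right. Place as right child of jay.
Insert koi: koi < pug → go left; koi > cow → go right; koi > elk → go right; koi > emu → go right; koi > ewe → go right; koi > fox → go right; koi > hog → go right; koi > jay → go right; koi > kit → go right. Place as right child of kit.
Insert owl: owl < pug → go left; owl > cow → go right; owl > elk → go right; owl > emu → go right; owl > ewe → go right; owl > fox → go right; owl > hog → go right; owl > jay → go right; owl > kit → go right; owl > koi → go right. Place as right child of koi.
Insert yak: yak > pug → go right. Place as right child of pug.
Insert ram: ram > pug → go right; ram < yak → go left. Place as left child of yak.
Insert doe: doe < pug → go left; doe > cow → go right; doe < elk → go left. Place as left child of elk.

Path to kit: pug → cow → elk → emu → ewe → fox → hog → jay → kit
Path to koi: pug → cow → elk → emu → ewe → fox → hog → jay → kit → koi
kit lies on both paths and is an ancestor of the other node.

kit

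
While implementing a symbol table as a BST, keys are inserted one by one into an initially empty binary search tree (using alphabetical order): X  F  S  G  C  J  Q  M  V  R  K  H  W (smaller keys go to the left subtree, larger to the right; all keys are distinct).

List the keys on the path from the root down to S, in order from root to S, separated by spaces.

X: root
F: left child of X (depth 1)
S: right child of F (depth 2)
G: left child of S (depth 3)
C: left child of F (depth 2)
J: right child of G (depth 4)
Q: right child of J (depth 5)
M: left child of Q (depth 6)
V: right child of S (depth 3)
R: right child of Q (depth 6)
K: left child of M (depth 7)
H: left child of J (depth 5)
W: right child of V (depth 4)

X F S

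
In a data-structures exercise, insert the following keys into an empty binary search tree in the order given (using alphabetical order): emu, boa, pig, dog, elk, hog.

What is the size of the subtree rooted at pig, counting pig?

emu: root
boa: left child of emu (depth 1)
pig: right child of emu (depth 1)
dog: right child of boa (depth 2)
elk: right child of dog (depth 3)
hog: left child of pig (depth 2)

Subtree rooted at pig contains: pig, hog — 2 nodes.

2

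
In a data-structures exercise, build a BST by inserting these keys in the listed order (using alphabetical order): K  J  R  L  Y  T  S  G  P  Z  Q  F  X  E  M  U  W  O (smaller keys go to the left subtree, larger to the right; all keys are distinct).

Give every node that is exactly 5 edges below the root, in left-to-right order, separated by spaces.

Resulting structure (node: left, right):
  K: L=J, R=R
  J: L=G, R=–
  R: L=L, R=Y
  L: L=–, R=P
  Y: L=T, R=Z
  T: L=S, R=X
  S: L=–, R=–
  G: L=F, R=–
  P: L=M, R=Q
  Z: L=–, R=–
  Q: L=–, R=–
  F: L=E, R=–
  X: L=U, R=–
  E: L=–, R=–
  M: L=–, R=O
  U: L=–, R=W
  W: L=–, R=–
  O: L=–, R=–

O U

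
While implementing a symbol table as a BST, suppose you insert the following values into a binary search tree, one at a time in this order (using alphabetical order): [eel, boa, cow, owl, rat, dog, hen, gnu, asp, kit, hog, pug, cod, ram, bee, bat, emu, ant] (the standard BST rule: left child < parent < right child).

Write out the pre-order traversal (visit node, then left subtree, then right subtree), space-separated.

eel: root
boa: left child of eel (depth 1)
cow: right child of boa (depth 2)
owl: right child of eel (depth 1)
rat: right child of owl (depth 2)
dog: right child of cow (depth 3)
hen: left child of owl (depth 2)
gnu: left child of hen (depth 3)
asp: left child of boa (depth 2)
kit: right child of hen (depth 3)
hog: left child of kit (depth 4)
pug: left child of rat (depth 3)
cod: left child of cow (depth 3)
ram: right child of pug (depth 4)
bee: right child of asp (depth 3)
bat: left child of bee (depth 4)
emu: left child of gnu (depth 4)
ant: left child of asp (depth 3)

eel boa asp ant bee bat cow cod dog owl hen gnu emu kit hog rat pug ram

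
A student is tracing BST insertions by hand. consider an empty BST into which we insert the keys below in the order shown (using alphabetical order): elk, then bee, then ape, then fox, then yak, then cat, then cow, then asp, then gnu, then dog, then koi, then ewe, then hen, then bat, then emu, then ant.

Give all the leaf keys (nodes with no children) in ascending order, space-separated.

ant bat dog emu hen

Resulting structure (node: left, right):
  elk: L=bee, R=fox
  bee: L=ape, R=cat
  ape: L=ant, R=asp
  fox: L=ewe, R=yak
  yak: L=gnu, R=–
  cat: L=–, R=cow
  cow: L=–, R=dog
  asp: L=–, R=bat
  gnu: L=–, R=koi
  dog: L=–, R=–
  koi: L=hen, R=–
  ewe: L=emu, R=–
  hen: L=–, R=–
  bat: L=–, R=–
  emu: L=–, R=–
  ant: L=–, R=–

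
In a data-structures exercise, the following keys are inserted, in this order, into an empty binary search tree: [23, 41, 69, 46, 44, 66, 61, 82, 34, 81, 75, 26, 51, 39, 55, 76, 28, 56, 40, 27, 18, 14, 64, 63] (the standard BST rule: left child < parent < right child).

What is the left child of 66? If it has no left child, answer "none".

61

23: root
41: right child of 23 (depth 1)
69: right child of 41 (depth 2)
46: left child of 69 (depth 3)
44: left child of 46 (depth 4)
66: right child of 46 (depth 4)
61: left child of 66 (depth 5)
82: right child of 69 (depth 3)
34: left child of 41 (depth 2)
81: left child of 82 (depth 4)
75: left child of 81 (depth 5)
26: left child of 34 (depth 3)
51: left child of 61 (depth 6)
39: right child of 34 (depth 3)
55: right child of 51 (depth 7)
76: right child of 75 (depth 6)
28: right child of 26 (depth 4)
56: right child of 55 (depth 8)
40: right child of 39 (depth 4)
27: left child of 28 (depth 5)
18: left child of 23 (depth 1)
14: left child of 18 (depth 2)
64: right child of 61 (depth 6)
63: left child of 64 (depth 7)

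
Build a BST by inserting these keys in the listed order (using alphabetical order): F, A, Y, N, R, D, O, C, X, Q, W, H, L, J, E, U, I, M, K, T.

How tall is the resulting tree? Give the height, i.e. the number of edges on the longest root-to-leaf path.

7

Insert F: tree is empty, so F becomes the root.
Insert A: A < F → go left. Place as left child of F.
Insert Y: Y > F → go right. Place as right child of F.
Insert N: N > F → go right; N < Y → go left. Place as left child of Y.
Insert R: R > F → go right; R < Y → go left; R > N → go right. Place as right child of N.
Insert D: D < F → go left; D > A → go right. Place as right child of A.
Insert O: O > F → go right; O < Y → go left; O > N → go right; O < R → go left. Place as left child of R.
Insert C: C < F → go left; C > A → go right; C < D → go left. Place as left child of D.
Insert X: X > F → go right; X < Y → go left; X > N → go right; X > R → go right. Place as right child of R.
Insert Q: Q > F → go right; Q < Y → go left; Q > N → go right; Q < R → go left; Q > O → go right. Place as right child of O.
Insert W: W > F → go right; W < Y → go left; W > N → go right; W > R → go right; W < X → go left. Place as left child of X.
Insert H: H > F → go right; H < Y → go left; H < N → go left. Place as left child of N.
Insert L: L > F → go right; L < Y → go left; L < N → go left; L > H → go right. Place as right child of H.
Insert J: J > F → go right; J < Y → go left; J < N → go left; J > H → go right; J < L → go left. Place as left child of L.
Insert E: E < F → go left; E > A → go right; E > D → go right. Place as right child of D.
Insert U: U > F → go right; U < Y → go left; U > N → go right; U > R → go right; U < X → go left; U < W → go left. Place as left child of W.
Insert I: I > F → go right; I < Y → go left; I < N → go left; I > H → go right; I < L → go left; I < J → go left. Place as left child of J.
Insert M: M > F → go right; M < Y → go left; M < N → go left; M > H → go right; M > L → go right. Place as right child of L.
Insert K: K > F → go right; K < Y → go left; K < N → go left; K > H → go right; K < L → go left; K > J → go right. Place as right child of J.
Insert T: T > F → go right; T < Y → go left; T > N → go right; T > R → go right; T < X → go left; T < W → go left; T < U → go left. Place as left child of U.

The deepest node is T at depth 7.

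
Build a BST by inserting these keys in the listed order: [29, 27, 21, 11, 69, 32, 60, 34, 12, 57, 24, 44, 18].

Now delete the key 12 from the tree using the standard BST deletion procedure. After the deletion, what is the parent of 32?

69

29: root
27: left child of 29 (depth 1)
21: left child of 27 (depth 2)
11: left child of 21 (depth 3)
69: right child of 29 (depth 1)
32: left child of 69 (depth 2)
60: right child of 32 (depth 3)
34: left child of 60 (depth 4)
12: right child of 11 (depth 4)
57: right child of 34 (depth 5)
24: right child of 21 (depth 3)
44: left child of 57 (depth 6)
18: right child of 12 (depth 5)

Delete 12 (at most one child — splice it out).
After deletion, 32's parent is 69.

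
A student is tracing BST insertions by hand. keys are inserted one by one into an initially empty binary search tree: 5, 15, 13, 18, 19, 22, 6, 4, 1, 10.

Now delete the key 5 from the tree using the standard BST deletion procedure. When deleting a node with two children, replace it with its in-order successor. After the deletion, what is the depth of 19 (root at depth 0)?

3

Resulting structure (node: left, right):
  5: L=4, R=15
  15: L=13, R=18
  13: L=6, R=–
  18: L=–, R=19
  19: L=–, R=22
  22: L=–, R=–
  6: L=–, R=10
  4: L=1, R=–
  1: L=–, R=–
  10: L=–, R=–

Delete 5 (two children — replace with in-order successor).
After deletion, path to 19: 6 → 15 → 18 → 19.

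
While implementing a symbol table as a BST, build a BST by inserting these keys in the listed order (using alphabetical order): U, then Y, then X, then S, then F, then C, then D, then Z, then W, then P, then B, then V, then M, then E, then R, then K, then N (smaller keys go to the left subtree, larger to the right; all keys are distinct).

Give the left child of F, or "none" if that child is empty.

Insert U: tree is empty, so U becomes the root.
Insert Y: Y > U → go right. Place as right child of U.
Insert X: X > U → go right; X < Y → go left. Place as left child of Y.
Insert S: S < U → go left. Place as left child of U.
Insert F: F < U → go left; F < S → go left. Place as left child of S.
Insert C: C < U → go left; C < S → go left; C < F → go left. Place as left child of F.
Insert D: D < U → go left; D < S → go left; D < F → go left; D > C → go right. Place as right child of C.
Insert Z: Z > U → go right; Z > Y → go right. Place as right child of Y.
Insert W: W > U → go right; W < Y → go left; W < X → go left. Place as left child of X.
Insert P: P < U → go left; P < S → go left; P > F → go right. Place as right child of F.
Insert B: B < U → go left; B < S → go left; B < F → go left; B < C → go left. Place as left child of C.
Insert V: V > U → go right; V < Y → go left; V < X → go left; V < W → go left. Place as left child of W.
Insert M: M < U → go left; M < S → go left; M > F → go right; M < P → go left. Place as left child of P.
Insert E: E < U → go left; E < S → go left; E < F → go left; E > C → go right; E > D → go right. Place as right child of D.
Insert R: R < U → go left; R < S → go left; R > F → go right; R > P → go right. Place as right child of P.
Insert K: K < U → go left; K < S → go left; K > F → go right; K < P → go left; K < M → go left. Place as left child of M.
Insert N: N < U → go left; N < S → go left; N > F → go right; N < P → go left; N > M → go right. Place as right child of M.

C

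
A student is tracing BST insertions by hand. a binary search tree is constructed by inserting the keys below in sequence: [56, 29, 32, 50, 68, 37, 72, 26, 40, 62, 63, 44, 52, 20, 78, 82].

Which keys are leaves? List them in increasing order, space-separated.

20 44 52 63 82

Insert 56: tree is empty, so 56 becomes the root.
Insert 29: 29 < 56 → go left. Place as left child of 56.
Insert 32: 32 < 56 → go left; 32 > 29 → go right. Place as right child of 29.
Insert 50: 50 < 56 → go left; 50 > 29 → go right; 50 > 32 → go right. Place as right child of 32.
Insert 68: 68 > 56 → go right. Place as right child of 56.
Insert 37: 37 < 56 → go left; 37 > 29 → go right; 37 > 32 → go right; 37 < 50 → go left. Place as left child of 50.
Insert 72: 72 > 56 → go right; 72 > 68 → go right. Place as right child of 68.
Insert 26: 26 < 56 → go left; 26 < 29 → go left. Place as left child of 29.
Insert 40: 40 < 56 → go left; 40 > 29 → go right; 40 > 32 → go right; 40 < 50 → go left; 40 > 37 → go right. Place as right child of 37.
Insert 62: 62 > 56 → go right; 62 < 68 → go left. Place as left child of 68.
Insert 63: 63 > 56 → go right; 63 < 68 → go left; 63 > 62 → go right. Place as right child of 62.
Insert 44: 44 < 56 → go left; 44 > 29 → go right; 44 > 32 → go right; 44 < 50 → go left; 44 > 37 → go right; 44 > 40 → go right. Place as right child of 40.
Insert 52: 52 < 56 → go left; 52 > 29 → go right; 52 > 32 → go right; 52 > 50 → go right. Place as right child of 50.
Insert 20: 20 < 56 → go left; 20 < 29 → go left; 20 < 26 → go left. Place as left child of 26.
Insert 78: 78 > 56 → go right; 78 > 68 → go right; 78 > 72 → go right. Place as right child of 72.
Insert 82: 82 > 56 → go right; 82 > 68 → go right; 82 > 72 → go right; 82 > 78 → go right. Place as right child of 78.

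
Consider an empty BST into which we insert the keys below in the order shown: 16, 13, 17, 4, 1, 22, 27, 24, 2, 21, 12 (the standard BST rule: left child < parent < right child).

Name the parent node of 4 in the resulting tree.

13

Resulting structure (node: left, right):
  16: L=13, R=17
  13: L=4, R=–
  17: L=–, R=22
  4: L=1, R=12
  1: L=–, R=2
  22: L=21, R=27
  27: L=24, R=–
  24: L=–, R=–
  2: L=–, R=–
  21: L=–, R=–
  12: L=–, R=–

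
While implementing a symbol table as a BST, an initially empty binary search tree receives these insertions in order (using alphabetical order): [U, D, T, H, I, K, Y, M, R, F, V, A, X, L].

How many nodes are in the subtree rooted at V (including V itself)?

2

Insert U: tree is empty, so U becomes the root.
Insert D: D < U → go left. Place as left child of U.
Insert T: T < U → go left; T > D → go right. Place as right child of D.
Insert H: H < U → go left; H > D → go right; H < T → go left. Place as left child of T.
Insert I: I < U → go left; I > D → go right; I < T → go left; I > H → go right. Place as right child of H.
Insert K: K < U → go left; K > D → go right; K < T → go left; K > H → go right; K > I → go right. Place as right child of I.
Insert Y: Y > U → go right. Place as right child of U.
Insert M: M < U → go left; M > D → go right; M < T → go left; M > H → go right; M > I → go right; M > K → go right. Place as right child of K.
Insert R: R < U → go left; R > D → go right; R < T → go left; R > H → go right; R > I → go right; R > K → go right; R > M → go right. Place as right child of M.
Insert F: F < U → go left; F > D → go right; F < T → go left; F < H → go left. Place as left child of H.
Insert V: V > U → go right; V < Y → go left. Place as left child of Y.
Insert A: A < U → go left; A < D → go left. Place as left child of D.
Insert X: X > U → go right; X < Y → go left; X > V → go right. Place as right child of V.
Insert L: L < U → go left; L > D → go right; L < T → go left; L > H → go right; L > I → go right; L > K → go right; L < M → go left. Place as left child of M.

Subtree rooted at V contains: V, X — 2 nodes.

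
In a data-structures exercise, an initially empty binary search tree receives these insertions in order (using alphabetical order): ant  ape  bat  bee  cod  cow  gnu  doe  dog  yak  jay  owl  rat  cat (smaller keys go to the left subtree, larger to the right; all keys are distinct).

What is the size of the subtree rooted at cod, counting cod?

Insert ant: tree is empty, so ant becomes the root.
Insert ape: ape > ant → go right. Place as right child of ant.
Insert bat: bat > ant → go right; bat > ape → go right. Place as right child of ape.
Insert bee: bee > ant → go right; bee > ape → go right; bee > bat → go right. Place as right child of bat.
Insert cod: cod > ant → go right; cod > ape → go right; cod > bat → go right; cod > bee → go right. Place as right child of bee.
Insert cow: cow > ant → go right; cow > ape → go right; cow > bat → go right; cow > bee → go right; cow > cod → go right. Place as right child of cod.
Insert gnu: gnu > ant → go right; gnu > ape → go right; gnu > bat → go right; gnu > bee → go right; gnu > cod → go right; gnu > cow → go right. Place as right child of cow.
Insert doe: doe > ant → go right; doe > ape → go right; doe > bat → go right; doe > bee → go right; doe > cod → go right; doe > cow → go right; doe < gnu → go left. Place as left child of gnu.
Insert dog: dog > ant → go right; dog > ape → go right; dog > bat → go right; dog > bee → go right; dog > cod → go right; dog > cow → go right; dog < gnu → go left; dog > doe → go right. Place as right child of doe.
Insert yak: yak > ant → go right; yak > ape → go right; yak > bat → go right; yak > bee → go right; yak > cod → go right; yak > cow → go right; yak > gnu → go right. Place as right child of gnu.
Insert jay: jay > ant → go right; jay > ape → go right; jay > bat → go right; jay > bee → go right; jay > cod → go right; jay > cow → go right; jay > gnu → go right; jay < yak → go left. Place as left child of yak.
Insert owl: owl > ant → go right; owl > ape → go right; owl > bat → go right; owl > bee → go right; owl > cod → go right; owl > cow → go right; owl > gnu → go right; owl < yak → go left; owl > jay → go right. Place as right child of jay.
Insert rat: rat > ant → go right; rat > ape → go right; rat > bat → go right; rat > bee → go right; rat > cod → go right; rat > cow → go right; rat > gnu → go right; rat < yak → go left; rat > jay → go right; rat > owl → go right. Place as right child of owl.
Insert cat: cat > ant → go right; cat > ape → go right; cat > bat → go right; cat > bee → go right; cat < cod → go left. Place as left child of cod.

Subtree rooted at cod contains: cod, cat, cow, gnu, doe, dog, yak, jay, owl, rat — 10 nodes.

10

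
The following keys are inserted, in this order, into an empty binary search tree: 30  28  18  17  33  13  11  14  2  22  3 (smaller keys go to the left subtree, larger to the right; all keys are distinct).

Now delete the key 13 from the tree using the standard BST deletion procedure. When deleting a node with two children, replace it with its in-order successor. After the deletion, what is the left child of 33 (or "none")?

none

Insert 30: tree is empty, so 30 becomes the root.
Insert 28: 28 < 30 → go left. Place as left child of 30.
Insert 18: 18 < 30 → go left; 18 < 28 → go left. Place as left child of 28.
Insert 17: 17 < 30 → go left; 17 < 28 → go left; 17 < 18 → go left. Place as left child of 18.
Insert 33: 33 > 30 → go right. Place as right child of 30.
Insert 13: 13 < 30 → go left; 13 < 28 → go left; 13 < 18 → go left; 13 < 17 → go left. Place as left child of 17.
Insert 11: 11 < 30 → go left; 11 < 28 → go left; 11 < 18 → go left; 11 < 17 → go left; 11 < 13 → go left. Place as left child of 13.
Insert 14: 14 < 30 → go left; 14 < 28 → go left; 14 < 18 → go left; 14 < 17 → go left; 14 > 13 → go right. Place as right child of 13.
Insert 2: 2 < 30 → go left; 2 < 28 → go left; 2 < 18 → go left; 2 < 17 → go left; 2 < 13 → go left; 2 < 11 → go left. Place as left child of 11.
Insert 22: 22 < 30 → go left; 22 < 28 → go left; 22 > 18 → go right. Place as right child of 18.
Insert 3: 3 < 30 → go left; 3 < 28 → go left; 3 < 18 → go left; 3 < 17 → go left; 3 < 13 → go left; 3 < 11 → go left; 3 > 2 → go right. Place as right child of 2.

Delete 13 (two children — replace with in-order successor).
After deletion, 33's left child: none.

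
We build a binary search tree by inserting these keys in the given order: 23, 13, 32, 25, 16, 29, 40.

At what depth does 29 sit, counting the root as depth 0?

3

Insert 23: tree is empty, so 23 becomes the root.
Insert 13: 13 < 23 → go left. Place as left child of 23.
Insert 32: 32 > 23 → go right. Place as right child of 23.
Insert 25: 25 > 23 → go right; 25 < 32 → go left. Place as left child of 32.
Insert 16: 16 < 23 → go left; 16 > 13 → go right. Place as right child of 13.
Insert 29: 29 > 23 → go right; 29 < 32 → go left; 29 > 25 → go right. Place as right child of 25.
Insert 40: 40 > 23 → go right; 40 > 32 → go right. Place as right child of 32.

Path to 29: 23 → 32 → 25 → 29, which is 3 edges.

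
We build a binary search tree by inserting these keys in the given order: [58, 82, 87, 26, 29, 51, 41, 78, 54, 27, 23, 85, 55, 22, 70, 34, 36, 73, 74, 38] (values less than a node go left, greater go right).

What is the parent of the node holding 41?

58: root
82: right child of 58 (depth 1)
87: right child of 82 (depth 2)
26: left child of 58 (depth 1)
29: right child of 26 (depth 2)
51: right child of 29 (depth 3)
41: left child of 51 (depth 4)
78: left child of 82 (depth 2)
54: right child of 51 (depth 4)
27: left child of 29 (depth 3)
23: left child of 26 (depth 2)
85: left child of 87 (depth 3)
55: right child of 54 (depth 5)
22: left child of 23 (depth 3)
70: left child of 78 (depth 3)
34: left child of 41 (depth 5)
36: right child of 34 (depth 6)
73: right child of 70 (depth 4)
74: right child of 73 (depth 5)
38: right child of 36 (depth 7)

51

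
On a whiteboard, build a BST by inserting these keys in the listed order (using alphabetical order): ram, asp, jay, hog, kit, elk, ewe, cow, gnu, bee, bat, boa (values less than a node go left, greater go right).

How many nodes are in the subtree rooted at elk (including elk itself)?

Insert ram: tree is empty, so ram becomes the root.
Insert asp: asp < ram → go left. Place as left child of ram.
Insert jay: jay < ram → go left; jay > asp → go right. Place as right child of asp.
Insert hog: hog < ram → go left; hog > asp → go right; hog < jay → go left. Place as left child of jay.
Insert kit: kit < ram → go left; kit > asp → go right; kit > jay → go right. Place as right child of jay.
Insert elk: elk < ram → go left; elk > asp → go right; elk < jay → go left; elk < hog → go left. Place as left child of hog.
Insert ewe: ewe < ram → go left; ewe > asp → go right; ewe < jay → go left; ewe < hog → go left; ewe > elk → go right. Place as right child of elk.
Insert cow: cow < ram → go left; cow > asp → go right; cow < jay → go left; cow < hog → go left; cow < elk → go left. Place as left child of elk.
Insert gnu: gnu < ram → go left; gnu > asp → go right; gnu < jay → go left; gnu < hog → go left; gnu > elk → go right; gnu > ewe → go right. Place as right child of ewe.
Insert bee: bee < ram → go left; bee > asp → go right; bee < jay → go left; bee < hog → go left; bee < elk → go left; bee < cow → go left. Place as left child of cow.
Insert bat: bat < ram → go left; bat > asp → go right; bat < jay → go left; bat < hog → go left; bat < elk → go left; bat < cow → go left; bat < bee → go left. Place as left child of bee.
Insert boa: boa < ram → go left; boa > asp → go right; boa < jay → go left; boa < hog → go left; boa < elk → go left; boa < cow → go left; boa > bee → go right. Place as right child of bee.

Subtree rooted at elk contains: elk, cow, bee, bat, boa, ewe, gnu — 7 nodes.

7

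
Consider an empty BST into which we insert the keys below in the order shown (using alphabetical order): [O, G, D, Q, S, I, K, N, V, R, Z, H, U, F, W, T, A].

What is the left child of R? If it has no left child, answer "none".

none

Resulting structure (node: left, right):
  O: L=G, R=Q
  G: L=D, R=I
  D: L=A, R=F
  Q: L=–, R=S
  S: L=R, R=V
  I: L=H, R=K
  K: L=–, R=N
  N: L=–, R=–
  V: L=U, R=Z
  R: L=–, R=–
  Z: L=W, R=–
  H: L=–, R=–
  U: L=T, R=–
  F: L=–, R=–
  W: L=–, R=–
  T: L=–, R=–
  A: L=–, R=–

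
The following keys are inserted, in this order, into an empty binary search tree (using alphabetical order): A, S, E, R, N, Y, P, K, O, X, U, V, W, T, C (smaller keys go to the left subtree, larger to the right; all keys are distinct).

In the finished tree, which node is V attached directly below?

Insert A: tree is empty, so A becomes the root.
Insert S: S > A → go right. Place as right child of A.
Insert E: E > A → go right; E < S → go left. Place as left child of S.
Insert R: R > A → go right; R < S → go left; R > E → go right. Place as right child of E.
Insert N: N > A → go right; N < S → go left; N > E → go right; N < R → go left. Place as left child of R.
Insert Y: Y > A → go right; Y > S → go right. Place as right child of S.
Insert P: P > A → go right; P < S → go left; P > E → go right; P < R → go left; P > N → go right. Place as right child of N.
Insert K: K > A → go right; K < S → go left; K > E → go right; K < R → go left; K < N → go left. Place as left child of N.
Insert O: O > A → go right; O < S → go left; O > E → go right; O < R → go left; O > N → go right; O < P → go left. Place as left child of P.
Insert X: X > A → go right; X > S → go right; X < Y → go left. Place as left child of Y.
Insert U: U > A → go right; U > S → go right; U < Y → go left; U < X → go left. Place as left child of X.
Insert V: V > A → go right; V > S → go right; V < Y → go left; V < X → go left; V > U → go right. Place as right child of U.
Insert W: W > A → go right; W > S → go right; W < Y → go left; W < X → go left; W > U → go right; W > V → go right. Place as right child of V.
Insert T: T > A → go right; T > S → go right; T < Y → go left; T < X → go left; T < U → go left. Place as left child of U.
Insert C: C > A → go right; C < S → go left; C < E → go left. Place as left child of E.

U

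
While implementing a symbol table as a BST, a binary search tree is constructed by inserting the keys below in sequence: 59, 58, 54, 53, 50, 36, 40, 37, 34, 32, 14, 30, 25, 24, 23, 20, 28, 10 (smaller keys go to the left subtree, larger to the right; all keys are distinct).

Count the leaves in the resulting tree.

59: root
58: left child of 59 (depth 1)
54: left child of 58 (depth 2)
53: left child of 54 (depth 3)
50: left child of 53 (depth 4)
36: left child of 50 (depth 5)
40: right child of 36 (depth 6)
37: left child of 40 (depth 7)
34: left child of 36 (depth 6)
32: left child of 34 (depth 7)
14: left child of 32 (depth 8)
30: right child of 14 (depth 9)
25: left child of 30 (depth 10)
24: left child of 25 (depth 11)
23: left child of 24 (depth 12)
20: left child of 23 (depth 13)
28: right child of 25 (depth 11)
10: left child of 14 (depth 9)

Leaves: 10, 20, 28, 37 — 4 in total.

4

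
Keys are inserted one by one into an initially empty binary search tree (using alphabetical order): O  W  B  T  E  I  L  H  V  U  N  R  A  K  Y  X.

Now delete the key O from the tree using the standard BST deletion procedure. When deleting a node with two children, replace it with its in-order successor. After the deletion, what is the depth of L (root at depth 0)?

Insert O: tree is empty, so O becomes the root.
Insert W: W > O → go right. Place as right child of O.
Insert B: B < O → go left. Place as left child of O.
Insert T: T > O → go right; T < W → go left. Place as left child of W.
Insert E: E < O → go left; E > B → go right. Place as right child of B.
Insert I: I < O → go left; I > B → go right; I > E → go right. Place as right child of E.
Insert L: L < O → go left; L > B → go right; L > E → go right; L > I → go right. Place as right child of I.
Insert H: H < O → go left; H > B → go right; H > E → go right; H < I → go left. Place as left child of I.
Insert V: V > O → go right; V < W → go left; V > T → go right. Place as right child of T.
Insert U: U > O → go right; U < W → go left; U > T → go right; U < V → go left. Place as left child of V.
Insert N: N < O → go left; N > B → go right; N > E → go right; N > I → go right; N > L → go right. Place as right child of L.
Insert R: R > O → go right; R < W → go left; R < T → go left. Place as left child of T.
Insert A: A < O → go left; A < B → go left. Place as left child of B.
Insert K: K < O → go left; K > B → go right; K > E → go right; K > I → go right; K < L → go left. Place as left child of L.
Insert Y: Y > O → go right; Y > W → go right. Place as right child of W.
Insert X: X > O → go right; X > W → go right; X < Y → go left. Place as left child of Y.

Delete O (two children — replace with in-order successor).
After deletion, path to L: R → B → E → I → L.

4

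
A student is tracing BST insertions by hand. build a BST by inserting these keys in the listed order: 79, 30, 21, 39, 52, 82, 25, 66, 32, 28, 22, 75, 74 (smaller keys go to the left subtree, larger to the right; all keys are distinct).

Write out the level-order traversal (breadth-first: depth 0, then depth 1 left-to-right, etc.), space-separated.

Resulting structure (node: left, right):
  79: L=30, R=82
  30: L=21, R=39
  21: L=–, R=25
  39: L=32, R=52
  52: L=–, R=66
  82: L=–, R=–
  25: L=22, R=28
  66: L=–, R=75
  32: L=–, R=–
  28: L=–, R=–
  22: L=–, R=–
  75: L=74, R=–
  74: L=–, R=–

79 30 82 21 39 25 32 52 22 28 66 75 74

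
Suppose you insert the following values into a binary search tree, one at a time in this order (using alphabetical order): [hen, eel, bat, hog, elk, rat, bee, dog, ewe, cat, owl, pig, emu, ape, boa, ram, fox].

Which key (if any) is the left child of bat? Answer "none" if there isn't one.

hen: root
eel: left child of hen (depth 1)
bat: left child of eel (depth 2)
hog: right child of hen (depth 1)
elk: right child of eel (depth 2)
rat: right child of hog (depth 2)
bee: right child of bat (depth 3)
dog: right child of bee (depth 4)
ewe: right child of elk (depth 3)
cat: left child of dog (depth 5)
owl: left child of rat (depth 3)
pig: right child of owl (depth 4)
emu: left child of ewe (depth 4)
ape: left child of bat (depth 3)
boa: left child of cat (depth 6)
ram: right child of pig (depth 5)
fox: right child of ewe (depth 4)

ape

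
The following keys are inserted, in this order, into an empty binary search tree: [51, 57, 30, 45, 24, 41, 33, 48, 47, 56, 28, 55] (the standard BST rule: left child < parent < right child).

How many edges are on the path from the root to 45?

2

Insert 51: tree is empty, so 51 becomes the root.
Insert 57: 57 > 51 → go right. Place as right child of 51.
Insert 30: 30 < 51 → go left. Place as left child of 51.
Insert 45: 45 < 51 → go left; 45 > 30 → go right. Place as right child of 30.
Insert 24: 24 < 51 → go left; 24 < 30 → go left. Place as left child of 30.
Insert 41: 41 < 51 → go left; 41 > 30 → go right; 41 < 45 → go left. Place as left child of 45.
Insert 33: 33 < 51 → go left; 33 > 30 → go right; 33 < 45 → go left; 33 < 41 → go left. Place as left child of 41.
Insert 48: 48 < 51 → go left; 48 > 30 → go right; 48 > 45 → go right. Place as right child of 45.
Insert 47: 47 < 51 → go left; 47 > 30 → go right; 47 > 45 → go right; 47 < 48 → go left. Place as left child of 48.
Insert 56: 56 > 51 → go right; 56 < 57 → go left. Place as left child of 57.
Insert 28: 28 < 51 → go left; 28 < 30 → go left; 28 > 24 → go right. Place as right child of 24.
Insert 55: 55 > 51 → go right; 55 < 57 → go left; 55 < 56 → go left. Place as left child of 56.

Path to 45: 51 → 30 → 45, which is 2 edges.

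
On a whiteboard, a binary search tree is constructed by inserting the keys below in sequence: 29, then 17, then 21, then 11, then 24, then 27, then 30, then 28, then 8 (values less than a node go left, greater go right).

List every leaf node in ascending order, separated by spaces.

Insert 29: tree is empty, so 29 becomes the root.
Insert 17: 17 < 29 → go left. Place as left child of 29.
Insert 21: 21 < 29 → go left; 21 > 17 → go right. Place as right child of 17.
Insert 11: 11 < 29 → go left; 11 < 17 → go left. Place as left child of 17.
Insert 24: 24 < 29 → go left; 24 > 17 → go right; 24 > 21 → go right. Place as right child of 21.
Insert 27: 27 < 29 → go left; 27 > 17 → go right; 27 > 21 → go right; 27 > 24 → go right. Place as right child of 24.
Insert 30: 30 > 29 → go right. Place as right child of 29.
Insert 28: 28 < 29 → go left; 28 > 17 → go right; 28 > 21 → go right; 28 > 24 → go right; 28 > 27 → go right. Place as right child of 27.
Insert 8: 8 < 29 → go left; 8 < 17 → go left; 8 < 11 → go left. Place as left child of 11.

8 28 30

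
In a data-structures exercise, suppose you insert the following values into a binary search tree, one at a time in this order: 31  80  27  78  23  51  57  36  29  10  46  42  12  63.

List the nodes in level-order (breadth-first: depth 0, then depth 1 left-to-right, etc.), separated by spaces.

31 27 80 23 29 78 10 51 12 36 57 46 63 42

Insert 31: tree is empty, so 31 becomes the root.
Insert 80: 80 > 31 → go right. Place as right child of 31.
Insert 27: 27 < 31 → go left. Place as left child of 31.
Insert 78: 78 > 31 → go right; 78 < 80 → go left. Place as left child of 80.
Insert 23: 23 < 31 → go left; 23 < 27 → go left. Place as left child of 27.
Insert 51: 51 > 31 → go right; 51 < 80 → go left; 51 < 78 → go left. Place as left child of 78.
Insert 57: 57 > 31 → go right; 57 < 80 → go left; 57 < 78 → go left; 57 > 51 → go right. Place as right child of 51.
Insert 36: 36 > 31 → go right; 36 < 80 → go left; 36 < 78 → go left; 36 < 51 → go left. Place as left child of 51.
Insert 29: 29 < 31 → go left; 29 > 27 → go right. Place as right child of 27.
Insert 10: 10 < 31 → go left; 10 < 27 → go left; 10 < 23 → go left. Place as left child of 23.
Insert 46: 46 > 31 → go right; 46 < 80 → go left; 46 < 78 → go left; 46 < 51 → go left; 46 > 36 → go right. Place as right child of 36.
Insert 42: 42 > 31 → go right; 42 < 80 → go left; 42 < 78 → go left; 42 < 51 → go left; 42 > 36 → go right; 42 < 46 → go left. Place as left child of 46.
Insert 12: 12 < 31 → go left; 12 < 27 → go left; 12 < 23 → go left; 12 > 10 → go right. Place as right child of 10.
Insert 63: 63 > 31 → go right; 63 < 80 → go left; 63 < 78 → go left; 63 > 51 → go right; 63 > 57 → go right. Place as right child of 57.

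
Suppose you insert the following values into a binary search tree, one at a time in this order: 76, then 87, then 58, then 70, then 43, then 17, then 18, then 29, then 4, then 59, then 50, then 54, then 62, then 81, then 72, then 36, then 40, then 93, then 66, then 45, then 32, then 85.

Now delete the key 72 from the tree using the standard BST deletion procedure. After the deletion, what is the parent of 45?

50

76: root
87: right child of 76 (depth 1)
58: left child of 76 (depth 1)
70: right child of 58 (depth 2)
43: left child of 58 (depth 2)
17: left child of 43 (depth 3)
18: right child of 17 (depth 4)
29: right child of 18 (depth 5)
4: left child of 17 (depth 4)
59: left child of 70 (depth 3)
50: right child of 43 (depth 3)
54: right child of 50 (depth 4)
62: right child of 59 (depth 4)
81: left child of 87 (depth 2)
72: right child of 70 (depth 3)
36: right child of 29 (depth 6)
40: right child of 36 (depth 7)
93: right child of 87 (depth 2)
66: right child of 62 (depth 5)
45: left child of 50 (depth 4)
32: left child of 36 (depth 7)
85: right child of 81 (depth 3)

Delete 72 (at most one child — splice it out).
After deletion, 45's parent is 50.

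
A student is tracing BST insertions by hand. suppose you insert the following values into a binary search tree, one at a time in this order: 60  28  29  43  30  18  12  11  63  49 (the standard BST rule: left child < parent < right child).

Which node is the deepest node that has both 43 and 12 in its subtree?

Insert 60: tree is empty, so 60 becomes the root.
Insert 28: 28 < 60 → go left. Place as left child of 60.
Insert 29: 29 < 60 → go left; 29 > 28 → go right. Place as right child of 28.
Insert 43: 43 < 60 → go left; 43 > 28 → go right; 43 > 29 → go right. Place as right child of 29.
Insert 30: 30 < 60 → go left; 30 > 28 → go right; 30 > 29 → go right; 30 < 43 → go left. Place as left child of 43.
Insert 18: 18 < 60 → go left; 18 < 28 → go left. Place as left child of 28.
Insert 12: 12 < 60 → go left; 12 < 28 → go left; 12 < 18 → go left. Place as left child of 18.
Insert 11: 11 < 60 → go left; 11 < 28 → go left; 11 < 18 → go left; 11 < 12 → go left. Place as left child of 12.
Insert 63: 63 > 60 → go right. Place as right child of 60.
Insert 49: 49 < 60 → go left; 49 > 28 → go right; 49 > 29 → go right; 49 > 43 → go right. Place as right child of 43.

Path to 43: 60 → 28 → 29 → 43
Path to 12: 60 → 28 → 18 → 12
The paths share a prefix ending at 28, then split left and right.

28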